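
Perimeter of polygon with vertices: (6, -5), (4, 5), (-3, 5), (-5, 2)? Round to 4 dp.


Sides: (6, -5)->(4, 5): sqrt(104) = 10.198039, (4, 5)->(-3, 5): sqrt(49) = 7, (-3, 5)->(-5, 2): sqrt(13) = 3.605551, (-5, 2)->(6, -5): sqrt(170) = 13.038405
Sum = 33.841995
Perimeter = 33.842

33.842


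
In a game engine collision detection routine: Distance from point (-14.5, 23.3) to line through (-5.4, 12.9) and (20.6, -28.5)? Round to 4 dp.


|cross product| = 106.34
|line direction| = sqrt(2389.96) = 48.8872
Distance = 106.34/sqrt(2389.96) = 2.1752

2.1752


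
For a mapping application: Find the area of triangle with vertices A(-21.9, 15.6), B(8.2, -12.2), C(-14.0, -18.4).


Area = |x_A(y_B-y_C) + x_B(y_C-y_A) + x_C(y_A-y_B)|/2
= |(-135.78) + (-278.8) + (-389.2)|/2
= 803.78/2 = 401.89

401.89


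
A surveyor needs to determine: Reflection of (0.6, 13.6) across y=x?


Reflection over y=x: (x,y) -> (y,x)
(0.6, 13.6) -> (13.6, 0.6)

(13.6, 0.6)


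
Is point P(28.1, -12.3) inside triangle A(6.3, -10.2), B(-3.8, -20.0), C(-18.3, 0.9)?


Cross products: AB x AP = 234.85, BC x BP = -778.36, CA x CP = 190.32
All same sign? no

No, outside


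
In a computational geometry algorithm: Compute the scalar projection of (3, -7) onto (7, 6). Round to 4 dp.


u.v = -21, |v| = sqrt(85) = 9.2195
Scalar projection = u.v / |v| = -21 / sqrt(85) = -2.2778

-2.2778


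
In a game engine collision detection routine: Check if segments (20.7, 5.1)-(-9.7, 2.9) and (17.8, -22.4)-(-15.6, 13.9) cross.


Cross products: d1=-1023.77, d2=153.23, d3=829.62, d4=-347.38
d1*d2 < 0 and d3*d4 < 0? yes

Yes, they intersect


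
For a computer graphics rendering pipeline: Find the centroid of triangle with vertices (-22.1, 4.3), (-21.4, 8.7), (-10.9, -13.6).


Centroid = ((x_A+x_B+x_C)/3, (y_A+y_B+y_C)/3)
= (((-22.1)+(-21.4)+(-10.9))/3, (4.3+8.7+(-13.6))/3)
= (-18.1333, -0.2)

(-18.1333, -0.2)


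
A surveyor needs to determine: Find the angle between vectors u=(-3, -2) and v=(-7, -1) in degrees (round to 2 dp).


u.v = 23, |u| = sqrt(13) = 3.6056, |v| = sqrt(50) = 7.0711
cos(theta) = u.v/(|u||v|) = 23/sqrt(650) = 0.902134
theta = acos(0.902134) = 25.56 degrees

25.56 degrees


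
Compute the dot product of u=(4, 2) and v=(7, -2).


u . v = u_x*v_x + u_y*v_y = 4*7 + 2*(-2)
= 28 + (-4) = 24

24


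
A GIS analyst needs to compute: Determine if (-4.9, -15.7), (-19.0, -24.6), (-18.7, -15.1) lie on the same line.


Cross product: ((-19)-(-4.9))*((-15.1)-(-15.7)) - ((-24.6)-(-15.7))*((-18.7)-(-4.9))
= -131.28

No, not collinear


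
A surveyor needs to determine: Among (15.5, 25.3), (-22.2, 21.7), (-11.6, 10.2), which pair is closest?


d(P0,P1) = 37.8715, d(P0,P2) = 31.0229, d(P1,P2) = 15.64
Closest: P1 and P2

Closest pair: (-22.2, 21.7) and (-11.6, 10.2), distance = 15.64


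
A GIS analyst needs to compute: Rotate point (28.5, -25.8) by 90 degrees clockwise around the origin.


90° CW: (x,y) -> (y, -x)
(28.5,-25.8) -> (-25.8, -28.5)

(-25.8, -28.5)


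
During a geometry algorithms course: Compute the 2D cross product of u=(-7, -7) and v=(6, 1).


u x v = u_x*v_y - u_y*v_x = (-7)*1 - (-7)*6
= (-7) - (-42) = 35

35


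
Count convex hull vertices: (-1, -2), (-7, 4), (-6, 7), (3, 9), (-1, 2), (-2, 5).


Convex hull vertices (CCW): (-7, 4), (-1, -2), (3, 9), (-6, 7)
Count = 4

4


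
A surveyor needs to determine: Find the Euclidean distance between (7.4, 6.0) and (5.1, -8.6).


dx=-2.3, dy=-14.6
d^2 = (-2.3)^2 + (-14.6)^2 = 218.45
d = sqrt(218.45) = 14.7801

14.7801


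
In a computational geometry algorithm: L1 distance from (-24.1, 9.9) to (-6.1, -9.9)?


|(-24.1)-(-6.1)| + |9.9-(-9.9)| = 18 + 19.8 = 37.8

37.8


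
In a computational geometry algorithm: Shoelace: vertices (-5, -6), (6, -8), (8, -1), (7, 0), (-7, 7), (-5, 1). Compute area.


Shoelace sum: ((-5)*(-8) - 6*(-6)) + (6*(-1) - 8*(-8)) + (8*0 - 7*(-1)) + (7*7 - (-7)*0) + ((-7)*1 - (-5)*7) + ((-5)*(-6) - (-5)*1)
= 253
Area = |253|/2 = 126.5

126.5


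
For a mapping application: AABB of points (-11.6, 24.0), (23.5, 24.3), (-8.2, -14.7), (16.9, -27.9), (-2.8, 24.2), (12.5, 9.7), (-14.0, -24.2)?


x range: [-14, 23.5]
y range: [-27.9, 24.3]
Bounding box: (-14,-27.9) to (23.5,24.3)

(-14,-27.9) to (23.5,24.3)


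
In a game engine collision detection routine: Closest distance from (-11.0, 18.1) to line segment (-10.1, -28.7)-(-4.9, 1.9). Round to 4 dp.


Project P onto AB: t = 1 (clamped to [0,1])
Closest point on segment: (-4.9, 1.9)
Distance: 17.3104

17.3104


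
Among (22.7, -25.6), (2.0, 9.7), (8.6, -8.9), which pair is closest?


d(P0,P1) = 40.9216, d(P0,P2) = 21.8563, d(P1,P2) = 19.7363
Closest: P1 and P2

Closest pair: (2.0, 9.7) and (8.6, -8.9), distance = 19.7363


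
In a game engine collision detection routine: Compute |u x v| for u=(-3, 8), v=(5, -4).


|u x v| = |(-3)*(-4) - 8*5|
= |12 - 40| = 28

28


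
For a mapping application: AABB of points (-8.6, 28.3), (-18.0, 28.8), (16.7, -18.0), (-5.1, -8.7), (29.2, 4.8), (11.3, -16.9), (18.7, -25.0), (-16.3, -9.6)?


x range: [-18, 29.2]
y range: [-25, 28.8]
Bounding box: (-18,-25) to (29.2,28.8)

(-18,-25) to (29.2,28.8)


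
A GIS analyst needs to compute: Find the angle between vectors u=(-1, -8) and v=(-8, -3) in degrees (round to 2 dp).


u.v = 32, |u| = sqrt(65) = 8.0623, |v| = sqrt(73) = 8.544
cos(theta) = u.v/(|u||v|) = 32/sqrt(4745) = 0.464549
theta = acos(0.464549) = 62.32 degrees

62.32 degrees


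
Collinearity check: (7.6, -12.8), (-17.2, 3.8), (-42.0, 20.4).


Cross product: ((-17.2)-7.6)*(20.4-(-12.8)) - (3.8-(-12.8))*((-42)-7.6)
= 0

Yes, collinear


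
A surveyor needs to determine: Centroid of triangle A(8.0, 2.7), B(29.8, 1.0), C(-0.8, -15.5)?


Centroid = ((x_A+x_B+x_C)/3, (y_A+y_B+y_C)/3)
= ((8+29.8+(-0.8))/3, (2.7+1+(-15.5))/3)
= (12.3333, -3.9333)

(12.3333, -3.9333)


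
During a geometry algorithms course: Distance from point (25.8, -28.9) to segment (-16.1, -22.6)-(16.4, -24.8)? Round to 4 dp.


Project P onto AB: t = 1 (clamped to [0,1])
Closest point on segment: (16.4, -24.8)
Distance: 10.2552

10.2552


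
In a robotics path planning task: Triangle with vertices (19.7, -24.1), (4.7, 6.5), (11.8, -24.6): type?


Side lengths squared: AB^2=1161.36, BC^2=1017.62, CA^2=62.66
Sorted: [62.66, 1017.62, 1161.36]
By sides: Scalene, By angles: Obtuse

Scalene, Obtuse


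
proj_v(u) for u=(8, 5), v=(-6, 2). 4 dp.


u.v = -38, |v| = sqrt(40) = 6.3246
Scalar projection = u.v / |v| = -38 / sqrt(40) = -6.0083

-6.0083


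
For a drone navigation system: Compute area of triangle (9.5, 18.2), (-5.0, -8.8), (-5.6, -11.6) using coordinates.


Area = |x_A(y_B-y_C) + x_B(y_C-y_A) + x_C(y_A-y_B)|/2
= |26.6 + 149 + (-151.2)|/2
= 24.4/2 = 12.2

12.2


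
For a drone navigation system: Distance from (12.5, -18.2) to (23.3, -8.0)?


dx=10.8, dy=10.2
d^2 = 10.8^2 + 10.2^2 = 220.68
d = sqrt(220.68) = 14.8553

14.8553


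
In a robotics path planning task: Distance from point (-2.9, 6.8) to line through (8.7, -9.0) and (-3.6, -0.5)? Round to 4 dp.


|cross product| = 95.74
|line direction| = sqrt(223.54) = 14.9513
Distance = 95.74/sqrt(223.54) = 6.4035

6.4035


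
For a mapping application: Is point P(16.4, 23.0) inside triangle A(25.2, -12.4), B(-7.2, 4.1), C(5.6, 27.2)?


Cross products: AB x AP = -1001.76, BC x BP = -303.24, CA x CP = 345.36
All same sign? no

No, outside


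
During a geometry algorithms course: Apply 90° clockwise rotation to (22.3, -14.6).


90° CW: (x,y) -> (y, -x)
(22.3,-14.6) -> (-14.6, -22.3)

(-14.6, -22.3)


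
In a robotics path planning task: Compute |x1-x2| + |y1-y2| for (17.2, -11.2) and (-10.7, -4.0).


|17.2-(-10.7)| + |(-11.2)-(-4)| = 27.9 + 7.2 = 35.1

35.1


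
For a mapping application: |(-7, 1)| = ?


|u| = sqrt((-7)^2 + 1^2) = sqrt(50) = 7.0711

7.0711


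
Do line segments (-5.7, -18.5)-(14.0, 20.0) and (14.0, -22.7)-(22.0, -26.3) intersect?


Cross products: d1=-37.32, d2=341.6, d3=-841.19, d4=-1220.11
d1*d2 < 0 and d3*d4 < 0? no

No, they don't intersect


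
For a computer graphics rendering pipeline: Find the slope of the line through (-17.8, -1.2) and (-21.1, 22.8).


slope = (y2-y1)/(x2-x1) = (22.8-(-1.2))/((-21.1)-(-17.8)) = 24/(-3.3) = -7.2727

-7.2727


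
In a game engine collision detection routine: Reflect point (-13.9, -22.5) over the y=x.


Reflection over y=x: (x,y) -> (y,x)
(-13.9, -22.5) -> (-22.5, -13.9)

(-22.5, -13.9)


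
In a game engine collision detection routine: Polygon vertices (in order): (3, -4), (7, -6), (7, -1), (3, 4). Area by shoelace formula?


Shoelace sum: (3*(-6) - 7*(-4)) + (7*(-1) - 7*(-6)) + (7*4 - 3*(-1)) + (3*(-4) - 3*4)
= 52
Area = |52|/2 = 26

26


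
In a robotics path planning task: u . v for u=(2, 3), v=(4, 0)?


u . v = u_x*v_x + u_y*v_y = 2*4 + 3*0
= 8 + 0 = 8

8


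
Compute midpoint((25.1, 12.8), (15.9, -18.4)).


M = ((25.1+15.9)/2, (12.8+(-18.4))/2)
= (20.5, -2.8)

(20.5, -2.8)


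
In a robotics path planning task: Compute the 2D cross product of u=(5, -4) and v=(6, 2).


u x v = u_x*v_y - u_y*v_x = 5*2 - (-4)*6
= 10 - (-24) = 34

34


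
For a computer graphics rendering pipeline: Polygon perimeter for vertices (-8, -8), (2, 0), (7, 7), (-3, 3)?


Sides: (-8, -8)->(2, 0): sqrt(164) = 12.806248, (2, 0)->(7, 7): sqrt(74) = 8.602325, (7, 7)->(-3, 3): sqrt(116) = 10.77033, (-3, 3)->(-8, -8): sqrt(146) = 12.083046
Sum = 44.261949
Perimeter = 44.2619

44.2619


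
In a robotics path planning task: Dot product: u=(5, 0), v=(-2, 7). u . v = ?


u . v = u_x*v_x + u_y*v_y = 5*(-2) + 0*7
= (-10) + 0 = -10

-10


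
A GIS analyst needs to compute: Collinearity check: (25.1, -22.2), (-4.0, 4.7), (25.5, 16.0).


Cross product: ((-4)-25.1)*(16-(-22.2)) - (4.7-(-22.2))*(25.5-25.1)
= -1122.38

No, not collinear


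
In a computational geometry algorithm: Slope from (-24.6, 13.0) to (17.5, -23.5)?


slope = (y2-y1)/(x2-x1) = ((-23.5)-13)/(17.5-(-24.6)) = (-36.5)/42.1 = -0.867

-0.867


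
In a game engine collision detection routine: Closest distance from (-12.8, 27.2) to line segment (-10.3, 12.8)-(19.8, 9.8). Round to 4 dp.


Project P onto AB: t = 0 (clamped to [0,1])
Closest point on segment: (-10.3, 12.8)
Distance: 14.6154

14.6154


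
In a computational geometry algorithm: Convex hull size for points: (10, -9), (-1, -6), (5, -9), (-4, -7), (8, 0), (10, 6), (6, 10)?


Convex hull vertices (CCW): (-4, -7), (5, -9), (10, -9), (10, 6), (6, 10)
Count = 5

5


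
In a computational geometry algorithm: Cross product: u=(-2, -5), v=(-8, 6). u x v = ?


u x v = u_x*v_y - u_y*v_x = (-2)*6 - (-5)*(-8)
= (-12) - 40 = -52

-52


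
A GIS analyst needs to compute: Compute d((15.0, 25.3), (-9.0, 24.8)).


dx=-24, dy=-0.5
d^2 = (-24)^2 + (-0.5)^2 = 576.25
d = sqrt(576.25) = 24.0052

24.0052


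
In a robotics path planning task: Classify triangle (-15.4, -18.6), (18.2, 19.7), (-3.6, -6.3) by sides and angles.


Side lengths squared: AB^2=2595.85, BC^2=1151.24, CA^2=290.53
Sorted: [290.53, 1151.24, 2595.85]
By sides: Scalene, By angles: Obtuse

Scalene, Obtuse


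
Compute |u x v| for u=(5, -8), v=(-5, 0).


|u x v| = |5*0 - (-8)*(-5)|
= |0 - 40| = 40

40


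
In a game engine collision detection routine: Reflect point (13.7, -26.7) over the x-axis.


Reflection over x-axis: (x,y) -> (x,-y)
(13.7, -26.7) -> (13.7, 26.7)

(13.7, 26.7)


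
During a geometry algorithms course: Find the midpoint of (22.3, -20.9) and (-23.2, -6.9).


M = ((22.3+(-23.2))/2, ((-20.9)+(-6.9))/2)
= (-0.45, -13.9)

(-0.45, -13.9)


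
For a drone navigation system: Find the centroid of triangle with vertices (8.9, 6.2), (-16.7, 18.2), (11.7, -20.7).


Centroid = ((x_A+x_B+x_C)/3, (y_A+y_B+y_C)/3)
= ((8.9+(-16.7)+11.7)/3, (6.2+18.2+(-20.7))/3)
= (1.3, 1.2333)

(1.3, 1.2333)


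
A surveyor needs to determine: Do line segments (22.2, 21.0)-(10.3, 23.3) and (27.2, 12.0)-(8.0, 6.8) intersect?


Cross products: d1=-198.8, d2=-304.84, d3=95.6, d4=201.64
d1*d2 < 0 and d3*d4 < 0? no

No, they don't intersect


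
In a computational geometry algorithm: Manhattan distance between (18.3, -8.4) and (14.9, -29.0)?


|18.3-14.9| + |(-8.4)-(-29)| = 3.4 + 20.6 = 24

24


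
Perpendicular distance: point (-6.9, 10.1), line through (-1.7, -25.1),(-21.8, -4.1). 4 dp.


|cross product| = 598.32
|line direction| = sqrt(845.01) = 29.0691
Distance = 598.32/sqrt(845.01) = 20.5827

20.5827


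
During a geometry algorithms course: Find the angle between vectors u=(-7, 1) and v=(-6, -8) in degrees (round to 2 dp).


u.v = 34, |u| = sqrt(50) = 7.0711, |v| = sqrt(100) = 10
cos(theta) = u.v/(|u||v|) = 34/sqrt(5000) = 0.480833
theta = acos(0.480833) = 61.26 degrees

61.26 degrees


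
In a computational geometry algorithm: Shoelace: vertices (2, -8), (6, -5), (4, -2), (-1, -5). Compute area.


Shoelace sum: (2*(-5) - 6*(-8)) + (6*(-2) - 4*(-5)) + (4*(-5) - (-1)*(-2)) + ((-1)*(-8) - 2*(-5))
= 42
Area = |42|/2 = 21

21


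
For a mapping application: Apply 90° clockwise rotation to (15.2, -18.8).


90° CW: (x,y) -> (y, -x)
(15.2,-18.8) -> (-18.8, -15.2)

(-18.8, -15.2)


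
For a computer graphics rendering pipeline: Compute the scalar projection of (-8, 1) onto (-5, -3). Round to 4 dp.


u.v = 37, |v| = sqrt(34) = 5.831
Scalar projection = u.v / |v| = 37 / sqrt(34) = 6.3454

6.3454


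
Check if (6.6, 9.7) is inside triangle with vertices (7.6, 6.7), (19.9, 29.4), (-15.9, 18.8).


Cross products: AB x AP = 59.6, BC x BP = 564.28, CA x CP = 58.4
All same sign? yes

Yes, inside


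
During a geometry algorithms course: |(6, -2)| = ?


|u| = sqrt(6^2 + (-2)^2) = sqrt(40) = 6.3246

6.3246


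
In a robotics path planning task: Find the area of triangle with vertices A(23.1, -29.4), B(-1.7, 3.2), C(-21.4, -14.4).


Area = |x_A(y_B-y_C) + x_B(y_C-y_A) + x_C(y_A-y_B)|/2
= |406.56 + (-25.5) + 697.64|/2
= 1078.7/2 = 539.35

539.35


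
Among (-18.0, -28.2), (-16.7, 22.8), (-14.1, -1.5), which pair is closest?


d(P0,P1) = 51.0166, d(P0,P2) = 26.9833, d(P1,P2) = 24.4387
Closest: P1 and P2

Closest pair: (-16.7, 22.8) and (-14.1, -1.5), distance = 24.4387


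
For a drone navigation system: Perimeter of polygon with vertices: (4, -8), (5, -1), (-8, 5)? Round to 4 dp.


Sides: (4, -8)->(5, -1): sqrt(50) = 7.071068, (5, -1)->(-8, 5): sqrt(205) = 14.317821, (-8, 5)->(4, -8): sqrt(313) = 17.691806
Sum = 39.080695
Perimeter = 39.0807

39.0807


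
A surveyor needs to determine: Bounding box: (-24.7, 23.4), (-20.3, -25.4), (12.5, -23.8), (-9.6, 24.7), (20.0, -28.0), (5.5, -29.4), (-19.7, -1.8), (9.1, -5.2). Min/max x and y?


x range: [-24.7, 20]
y range: [-29.4, 24.7]
Bounding box: (-24.7,-29.4) to (20,24.7)

(-24.7,-29.4) to (20,24.7)


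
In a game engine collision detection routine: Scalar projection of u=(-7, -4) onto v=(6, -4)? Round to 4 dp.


u.v = -26, |v| = sqrt(52) = 7.2111
Scalar projection = u.v / |v| = -26 / sqrt(52) = -3.6056

-3.6056


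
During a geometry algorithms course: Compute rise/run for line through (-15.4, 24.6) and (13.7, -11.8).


slope = (y2-y1)/(x2-x1) = ((-11.8)-24.6)/(13.7-(-15.4)) = (-36.4)/29.1 = -1.2509

-1.2509


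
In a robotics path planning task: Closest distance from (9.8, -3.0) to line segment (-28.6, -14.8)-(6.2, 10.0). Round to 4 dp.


Project P onto AB: t = 0.8921 (clamped to [0,1])
Closest point on segment: (2.4434, 7.3229)
Distance: 12.676

12.676


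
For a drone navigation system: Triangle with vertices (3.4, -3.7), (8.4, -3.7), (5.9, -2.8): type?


Side lengths squared: AB^2=25, BC^2=7.06, CA^2=7.06
Sorted: [7.06, 7.06, 25]
By sides: Isosceles, By angles: Obtuse

Isosceles, Obtuse


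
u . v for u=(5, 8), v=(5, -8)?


u . v = u_x*v_x + u_y*v_y = 5*5 + 8*(-8)
= 25 + (-64) = -39

-39


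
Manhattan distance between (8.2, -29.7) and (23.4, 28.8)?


|8.2-23.4| + |(-29.7)-28.8| = 15.2 + 58.5 = 73.7

73.7


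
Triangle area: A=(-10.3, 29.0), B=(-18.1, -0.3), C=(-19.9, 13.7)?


Area = |x_A(y_B-y_C) + x_B(y_C-y_A) + x_C(y_A-y_B)|/2
= |144.2 + 276.93 + (-583.07)|/2
= 161.94/2 = 80.97

80.97


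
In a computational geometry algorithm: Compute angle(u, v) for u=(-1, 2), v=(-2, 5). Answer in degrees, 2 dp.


u.v = 12, |u| = sqrt(5) = 2.2361, |v| = sqrt(29) = 5.3852
cos(theta) = u.v/(|u||v|) = 12/sqrt(145) = 0.996546
theta = acos(0.996546) = 4.76 degrees

4.76 degrees


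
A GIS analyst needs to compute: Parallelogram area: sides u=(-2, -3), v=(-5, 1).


|u x v| = |(-2)*1 - (-3)*(-5)|
= |(-2) - 15| = 17

17


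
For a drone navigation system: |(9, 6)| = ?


|u| = sqrt(9^2 + 6^2) = sqrt(117) = 10.8167

10.8167


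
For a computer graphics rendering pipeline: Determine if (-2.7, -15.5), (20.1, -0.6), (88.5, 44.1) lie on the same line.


Cross product: (20.1-(-2.7))*(44.1-(-15.5)) - ((-0.6)-(-15.5))*(88.5-(-2.7))
= 0

Yes, collinear


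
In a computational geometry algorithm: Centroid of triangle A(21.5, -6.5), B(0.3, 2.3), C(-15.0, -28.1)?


Centroid = ((x_A+x_B+x_C)/3, (y_A+y_B+y_C)/3)
= ((21.5+0.3+(-15))/3, ((-6.5)+2.3+(-28.1))/3)
= (2.2667, -10.7667)

(2.2667, -10.7667)


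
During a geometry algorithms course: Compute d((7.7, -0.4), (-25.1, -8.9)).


dx=-32.8, dy=-8.5
d^2 = (-32.8)^2 + (-8.5)^2 = 1148.09
d = sqrt(1148.09) = 33.8835

33.8835


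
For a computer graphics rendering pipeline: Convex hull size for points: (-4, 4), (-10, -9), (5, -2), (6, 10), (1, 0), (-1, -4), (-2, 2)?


Convex hull vertices (CCW): (-10, -9), (5, -2), (6, 10), (-4, 4)
Count = 4

4


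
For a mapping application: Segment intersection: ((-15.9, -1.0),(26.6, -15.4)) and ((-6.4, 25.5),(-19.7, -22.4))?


Cross products: d1=-102.6, d2=2124.67, d3=1263.05, d4=-964.22
d1*d2 < 0 and d3*d4 < 0? yes

Yes, they intersect


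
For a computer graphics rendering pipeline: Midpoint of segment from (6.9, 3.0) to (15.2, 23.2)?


M = ((6.9+15.2)/2, (3+23.2)/2)
= (11.05, 13.1)

(11.05, 13.1)


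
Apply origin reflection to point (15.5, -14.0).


Reflection over origin: (x,y) -> (-x,-y)
(15.5, -14) -> (-15.5, 14)

(-15.5, 14)


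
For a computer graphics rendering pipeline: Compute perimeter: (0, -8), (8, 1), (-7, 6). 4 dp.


Sides: (0, -8)->(8, 1): sqrt(145) = 12.041595, (8, 1)->(-7, 6): sqrt(250) = 15.811388, (-7, 6)->(0, -8): sqrt(245) = 15.652476
Sum = 43.505459
Perimeter = 43.5055

43.5055


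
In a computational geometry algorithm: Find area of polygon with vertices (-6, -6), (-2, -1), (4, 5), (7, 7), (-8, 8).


Shoelace sum: ((-6)*(-1) - (-2)*(-6)) + ((-2)*5 - 4*(-1)) + (4*7 - 7*5) + (7*8 - (-8)*7) + ((-8)*(-6) - (-6)*8)
= 189
Area = |189|/2 = 94.5

94.5


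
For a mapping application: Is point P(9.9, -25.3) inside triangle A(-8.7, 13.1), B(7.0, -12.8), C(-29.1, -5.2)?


Cross products: AB x AP = -121.14, BC x BP = 429.21, CA x CP = -1123.74
All same sign? no

No, outside


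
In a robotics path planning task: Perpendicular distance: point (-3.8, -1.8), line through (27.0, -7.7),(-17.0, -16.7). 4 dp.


|cross product| = 536.8
|line direction| = sqrt(2017) = 44.911
Distance = 536.8/sqrt(2017) = 11.9525

11.9525


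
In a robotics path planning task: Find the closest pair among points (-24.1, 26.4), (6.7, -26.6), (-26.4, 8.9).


d(P0,P1) = 61.2996, d(P0,P2) = 17.6505, d(P1,P2) = 48.5372
Closest: P0 and P2

Closest pair: (-24.1, 26.4) and (-26.4, 8.9), distance = 17.6505


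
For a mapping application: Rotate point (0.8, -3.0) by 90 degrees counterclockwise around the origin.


90° CCW: (x,y) -> (-y, x)
(0.8,-3) -> (3, 0.8)

(3, 0.8)


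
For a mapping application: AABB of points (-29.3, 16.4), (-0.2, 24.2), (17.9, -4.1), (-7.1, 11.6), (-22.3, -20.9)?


x range: [-29.3, 17.9]
y range: [-20.9, 24.2]
Bounding box: (-29.3,-20.9) to (17.9,24.2)

(-29.3,-20.9) to (17.9,24.2)


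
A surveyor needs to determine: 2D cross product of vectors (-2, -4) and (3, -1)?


u x v = u_x*v_y - u_y*v_x = (-2)*(-1) - (-4)*3
= 2 - (-12) = 14

14


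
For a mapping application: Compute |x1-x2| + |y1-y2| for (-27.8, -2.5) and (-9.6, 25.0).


|(-27.8)-(-9.6)| + |(-2.5)-25| = 18.2 + 27.5 = 45.7

45.7


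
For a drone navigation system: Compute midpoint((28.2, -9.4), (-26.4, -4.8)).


M = ((28.2+(-26.4))/2, ((-9.4)+(-4.8))/2)
= (0.9, -7.1)

(0.9, -7.1)


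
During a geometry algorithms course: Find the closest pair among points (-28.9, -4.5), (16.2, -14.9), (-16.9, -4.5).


d(P0,P1) = 46.2836, d(P0,P2) = 12, d(P1,P2) = 34.6954
Closest: P0 and P2

Closest pair: (-28.9, -4.5) and (-16.9, -4.5), distance = 12


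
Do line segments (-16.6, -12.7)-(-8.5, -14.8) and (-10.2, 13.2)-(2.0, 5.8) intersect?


Cross products: d1=-363.34, d2=-329.02, d3=223.23, d4=188.91
d1*d2 < 0 and d3*d4 < 0? no

No, they don't intersect


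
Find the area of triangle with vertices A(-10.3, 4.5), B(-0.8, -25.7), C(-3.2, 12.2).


Area = |x_A(y_B-y_C) + x_B(y_C-y_A) + x_C(y_A-y_B)|/2
= |390.37 + (-6.16) + (-96.64)|/2
= 287.57/2 = 143.785

143.785


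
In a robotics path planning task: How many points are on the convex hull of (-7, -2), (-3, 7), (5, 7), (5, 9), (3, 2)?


Convex hull vertices (CCW): (-7, -2), (3, 2), (5, 7), (5, 9), (-3, 7)
Count = 5

5


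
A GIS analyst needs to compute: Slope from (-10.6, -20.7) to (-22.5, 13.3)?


slope = (y2-y1)/(x2-x1) = (13.3-(-20.7))/((-22.5)-(-10.6)) = 34/(-11.9) = -2.8571

-2.8571


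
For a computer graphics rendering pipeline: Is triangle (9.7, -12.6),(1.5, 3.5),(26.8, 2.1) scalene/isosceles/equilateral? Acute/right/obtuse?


Side lengths squared: AB^2=326.45, BC^2=642.05, CA^2=508.5
Sorted: [326.45, 508.5, 642.05]
By sides: Scalene, By angles: Acute

Scalene, Acute


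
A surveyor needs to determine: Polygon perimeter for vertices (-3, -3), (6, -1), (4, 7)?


Sides: (-3, -3)->(6, -1): sqrt(85) = 9.219544, (6, -1)->(4, 7): sqrt(68) = 8.246211, (4, 7)->(-3, -3): sqrt(149) = 12.206556
Sum = 29.672311
Perimeter = 29.6723

29.6723


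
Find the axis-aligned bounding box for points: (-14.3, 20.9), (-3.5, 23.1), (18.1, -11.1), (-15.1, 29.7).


x range: [-15.1, 18.1]
y range: [-11.1, 29.7]
Bounding box: (-15.1,-11.1) to (18.1,29.7)

(-15.1,-11.1) to (18.1,29.7)


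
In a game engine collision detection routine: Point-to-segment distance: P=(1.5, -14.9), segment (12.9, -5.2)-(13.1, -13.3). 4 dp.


Project P onto AB: t = 1 (clamped to [0,1])
Closest point on segment: (13.1, -13.3)
Distance: 11.7098

11.7098


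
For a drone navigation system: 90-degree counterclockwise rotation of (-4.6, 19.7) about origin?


90° CCW: (x,y) -> (-y, x)
(-4.6,19.7) -> (-19.7, -4.6)

(-19.7, -4.6)


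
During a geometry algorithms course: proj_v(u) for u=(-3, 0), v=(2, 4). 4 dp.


u.v = -6, |v| = sqrt(20) = 4.4721
Scalar projection = u.v / |v| = -6 / sqrt(20) = -1.3416

-1.3416


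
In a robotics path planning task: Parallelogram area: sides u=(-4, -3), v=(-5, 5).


|u x v| = |(-4)*5 - (-3)*(-5)|
= |(-20) - 15| = 35

35


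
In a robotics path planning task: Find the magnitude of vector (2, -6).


|u| = sqrt(2^2 + (-6)^2) = sqrt(40) = 6.3246

6.3246


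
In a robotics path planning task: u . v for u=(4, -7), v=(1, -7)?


u . v = u_x*v_x + u_y*v_y = 4*1 + (-7)*(-7)
= 4 + 49 = 53

53


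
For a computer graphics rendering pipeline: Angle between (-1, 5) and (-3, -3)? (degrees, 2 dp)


u.v = -12, |u| = sqrt(26) = 5.099, |v| = sqrt(18) = 4.2426
cos(theta) = u.v/(|u||v|) = -12/sqrt(468) = -0.5547
theta = acos(-0.5547) = 123.69 degrees

123.69 degrees


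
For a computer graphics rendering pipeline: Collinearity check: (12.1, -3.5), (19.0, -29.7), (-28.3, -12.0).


Cross product: (19-12.1)*((-12)-(-3.5)) - ((-29.7)-(-3.5))*((-28.3)-12.1)
= -1117.13

No, not collinear


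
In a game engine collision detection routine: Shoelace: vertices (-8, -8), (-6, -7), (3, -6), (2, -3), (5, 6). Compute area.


Shoelace sum: ((-8)*(-7) - (-6)*(-8)) + ((-6)*(-6) - 3*(-7)) + (3*(-3) - 2*(-6)) + (2*6 - 5*(-3)) + (5*(-8) - (-8)*6)
= 103
Area = |103|/2 = 51.5

51.5


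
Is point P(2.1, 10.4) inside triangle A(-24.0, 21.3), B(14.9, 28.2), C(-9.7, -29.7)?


Cross products: AB x AP = -604.1, BC x BP = -303.24, CA x CP = -1175.23
All same sign? yes

Yes, inside


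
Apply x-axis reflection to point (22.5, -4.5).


Reflection over x-axis: (x,y) -> (x,-y)
(22.5, -4.5) -> (22.5, 4.5)

(22.5, 4.5)


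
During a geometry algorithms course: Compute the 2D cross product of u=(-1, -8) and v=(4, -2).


u x v = u_x*v_y - u_y*v_x = (-1)*(-2) - (-8)*4
= 2 - (-32) = 34

34


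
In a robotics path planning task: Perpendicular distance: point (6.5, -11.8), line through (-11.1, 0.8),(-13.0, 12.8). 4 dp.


|cross product| = 187.26
|line direction| = sqrt(147.61) = 12.1495
Distance = 187.26/sqrt(147.61) = 15.413

15.413


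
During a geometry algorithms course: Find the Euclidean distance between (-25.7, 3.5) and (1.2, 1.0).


dx=26.9, dy=-2.5
d^2 = 26.9^2 + (-2.5)^2 = 729.86
d = sqrt(729.86) = 27.0159

27.0159


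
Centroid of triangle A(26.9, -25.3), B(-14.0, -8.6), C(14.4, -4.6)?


Centroid = ((x_A+x_B+x_C)/3, (y_A+y_B+y_C)/3)
= ((26.9+(-14)+14.4)/3, ((-25.3)+(-8.6)+(-4.6))/3)
= (9.1, -12.8333)

(9.1, -12.8333)


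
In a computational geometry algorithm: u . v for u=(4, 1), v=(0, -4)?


u . v = u_x*v_x + u_y*v_y = 4*0 + 1*(-4)
= 0 + (-4) = -4

-4


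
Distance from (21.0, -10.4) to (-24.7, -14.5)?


dx=-45.7, dy=-4.1
d^2 = (-45.7)^2 + (-4.1)^2 = 2105.3
d = sqrt(2105.3) = 45.8835

45.8835


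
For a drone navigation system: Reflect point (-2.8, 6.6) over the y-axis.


Reflection over y-axis: (x,y) -> (-x,y)
(-2.8, 6.6) -> (2.8, 6.6)

(2.8, 6.6)


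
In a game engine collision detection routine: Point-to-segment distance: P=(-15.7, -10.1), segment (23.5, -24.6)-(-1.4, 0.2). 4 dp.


Project P onto AB: t = 1 (clamped to [0,1])
Closest point on segment: (-1.4, 0.2)
Distance: 17.6233

17.6233


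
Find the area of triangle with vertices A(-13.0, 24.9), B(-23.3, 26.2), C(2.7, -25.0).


Area = |x_A(y_B-y_C) + x_B(y_C-y_A) + x_C(y_A-y_B)|/2
= |(-665.6) + 1162.67 + (-3.51)|/2
= 493.56/2 = 246.78

246.78


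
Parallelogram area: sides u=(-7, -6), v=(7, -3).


|u x v| = |(-7)*(-3) - (-6)*7|
= |21 - (-42)| = 63

63


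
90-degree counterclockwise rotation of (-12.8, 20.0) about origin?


90° CCW: (x,y) -> (-y, x)
(-12.8,20) -> (-20, -12.8)

(-20, -12.8)


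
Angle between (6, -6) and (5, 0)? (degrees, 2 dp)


u.v = 30, |u| = sqrt(72) = 8.4853, |v| = sqrt(25) = 5
cos(theta) = u.v/(|u||v|) = 30/sqrt(1800) = 0.707107
theta = acos(0.707107) = 45 degrees

45 degrees


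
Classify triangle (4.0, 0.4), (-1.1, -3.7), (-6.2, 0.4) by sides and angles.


Side lengths squared: AB^2=42.82, BC^2=42.82, CA^2=104.04
Sorted: [42.82, 42.82, 104.04]
By sides: Isosceles, By angles: Obtuse

Isosceles, Obtuse


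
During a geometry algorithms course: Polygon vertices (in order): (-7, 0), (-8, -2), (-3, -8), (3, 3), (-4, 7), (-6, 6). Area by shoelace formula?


Shoelace sum: ((-7)*(-2) - (-8)*0) + ((-8)*(-8) - (-3)*(-2)) + ((-3)*3 - 3*(-8)) + (3*7 - (-4)*3) + ((-4)*6 - (-6)*7) + ((-6)*0 - (-7)*6)
= 180
Area = |180|/2 = 90

90


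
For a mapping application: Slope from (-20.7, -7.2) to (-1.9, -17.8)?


slope = (y2-y1)/(x2-x1) = ((-17.8)-(-7.2))/((-1.9)-(-20.7)) = (-10.6)/18.8 = -0.5638

-0.5638


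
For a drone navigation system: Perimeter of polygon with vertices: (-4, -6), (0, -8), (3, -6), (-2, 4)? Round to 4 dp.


Sides: (-4, -6)->(0, -8): sqrt(20) = 4.472136, (0, -8)->(3, -6): sqrt(13) = 3.605551, (3, -6)->(-2, 4): sqrt(125) = 11.18034, (-2, 4)->(-4, -6): sqrt(104) = 10.198039
Sum = 29.456066
Perimeter = 29.4561

29.4561


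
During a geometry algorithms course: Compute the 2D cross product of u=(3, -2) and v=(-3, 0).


u x v = u_x*v_y - u_y*v_x = 3*0 - (-2)*(-3)
= 0 - 6 = -6

-6


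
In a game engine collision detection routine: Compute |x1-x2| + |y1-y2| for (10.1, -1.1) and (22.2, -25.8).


|10.1-22.2| + |(-1.1)-(-25.8)| = 12.1 + 24.7 = 36.8

36.8


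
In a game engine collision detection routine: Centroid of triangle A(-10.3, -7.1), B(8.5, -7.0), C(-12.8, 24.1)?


Centroid = ((x_A+x_B+x_C)/3, (y_A+y_B+y_C)/3)
= (((-10.3)+8.5+(-12.8))/3, ((-7.1)+(-7)+24.1)/3)
= (-4.8667, 3.3333)

(-4.8667, 3.3333)


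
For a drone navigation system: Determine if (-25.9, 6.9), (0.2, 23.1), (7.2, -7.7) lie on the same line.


Cross product: (0.2-(-25.9))*((-7.7)-6.9) - (23.1-6.9)*(7.2-(-25.9))
= -917.28

No, not collinear


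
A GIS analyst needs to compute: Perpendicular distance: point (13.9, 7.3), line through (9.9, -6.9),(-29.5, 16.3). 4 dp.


|cross product| = 652.28
|line direction| = sqrt(2090.6) = 45.7231
Distance = 652.28/sqrt(2090.6) = 14.2659

14.2659


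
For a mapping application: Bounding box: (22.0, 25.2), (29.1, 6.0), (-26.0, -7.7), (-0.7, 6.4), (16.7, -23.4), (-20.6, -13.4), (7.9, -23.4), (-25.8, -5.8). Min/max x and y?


x range: [-26, 29.1]
y range: [-23.4, 25.2]
Bounding box: (-26,-23.4) to (29.1,25.2)

(-26,-23.4) to (29.1,25.2)


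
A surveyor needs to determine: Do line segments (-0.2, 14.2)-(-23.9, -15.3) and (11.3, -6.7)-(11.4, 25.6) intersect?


Cross products: d1=373.54, d2=1136.1, d3=834.58, d4=72.02
d1*d2 < 0 and d3*d4 < 0? no

No, they don't intersect


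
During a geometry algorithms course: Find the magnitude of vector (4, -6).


|u| = sqrt(4^2 + (-6)^2) = sqrt(52) = 7.2111

7.2111


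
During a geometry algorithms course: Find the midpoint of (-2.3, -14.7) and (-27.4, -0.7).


M = (((-2.3)+(-27.4))/2, ((-14.7)+(-0.7))/2)
= (-14.85, -7.7)

(-14.85, -7.7)


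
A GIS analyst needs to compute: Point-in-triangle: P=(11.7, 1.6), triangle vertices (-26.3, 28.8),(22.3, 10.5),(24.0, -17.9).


Cross products: AB x AP = -626.52, BC x BP = -316.17, CA x CP = -406.44
All same sign? yes

Yes, inside


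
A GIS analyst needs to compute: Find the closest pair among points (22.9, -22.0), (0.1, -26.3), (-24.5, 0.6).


d(P0,P1) = 23.2019, d(P0,P2) = 52.5121, d(P1,P2) = 36.4523
Closest: P0 and P1

Closest pair: (22.9, -22.0) and (0.1, -26.3), distance = 23.2019


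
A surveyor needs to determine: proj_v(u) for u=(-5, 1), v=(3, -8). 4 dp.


u.v = -23, |v| = sqrt(73) = 8.544
Scalar projection = u.v / |v| = -23 / sqrt(73) = -2.6919

-2.6919


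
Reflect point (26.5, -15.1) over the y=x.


Reflection over y=x: (x,y) -> (y,x)
(26.5, -15.1) -> (-15.1, 26.5)

(-15.1, 26.5)


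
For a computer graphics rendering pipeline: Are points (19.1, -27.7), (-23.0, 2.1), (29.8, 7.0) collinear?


Cross product: ((-23)-19.1)*(7-(-27.7)) - (2.1-(-27.7))*(29.8-19.1)
= -1779.73

No, not collinear


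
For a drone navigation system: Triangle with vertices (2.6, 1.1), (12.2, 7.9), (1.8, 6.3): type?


Side lengths squared: AB^2=138.4, BC^2=110.72, CA^2=27.68
Sorted: [27.68, 110.72, 138.4]
By sides: Scalene, By angles: Right

Scalene, Right


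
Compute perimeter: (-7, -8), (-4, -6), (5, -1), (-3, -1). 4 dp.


Sides: (-7, -8)->(-4, -6): sqrt(13) = 3.605551, (-4, -6)->(5, -1): sqrt(106) = 10.29563, (5, -1)->(-3, -1): sqrt(64) = 8, (-3, -1)->(-7, -8): sqrt(65) = 8.062258
Sum = 29.963439
Perimeter = 29.9634

29.9634


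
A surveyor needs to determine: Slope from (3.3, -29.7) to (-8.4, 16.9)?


slope = (y2-y1)/(x2-x1) = (16.9-(-29.7))/((-8.4)-3.3) = 46.6/(-11.7) = -3.9829

-3.9829


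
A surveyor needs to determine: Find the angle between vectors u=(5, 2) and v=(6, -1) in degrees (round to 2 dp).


u.v = 28, |u| = sqrt(29) = 5.3852, |v| = sqrt(37) = 6.0828
cos(theta) = u.v/(|u||v|) = 28/sqrt(1073) = 0.854788
theta = acos(0.854788) = 31.26 degrees

31.26 degrees


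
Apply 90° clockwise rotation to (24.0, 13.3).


90° CW: (x,y) -> (y, -x)
(24,13.3) -> (13.3, -24)

(13.3, -24)


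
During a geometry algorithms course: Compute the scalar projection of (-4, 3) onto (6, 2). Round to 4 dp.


u.v = -18, |v| = sqrt(40) = 6.3246
Scalar projection = u.v / |v| = -18 / sqrt(40) = -2.846

-2.846


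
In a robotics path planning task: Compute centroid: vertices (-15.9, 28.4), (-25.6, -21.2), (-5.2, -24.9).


Centroid = ((x_A+x_B+x_C)/3, (y_A+y_B+y_C)/3)
= (((-15.9)+(-25.6)+(-5.2))/3, (28.4+(-21.2)+(-24.9))/3)
= (-15.5667, -5.9)

(-15.5667, -5.9)


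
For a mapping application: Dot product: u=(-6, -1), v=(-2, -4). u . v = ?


u . v = u_x*v_x + u_y*v_y = (-6)*(-2) + (-1)*(-4)
= 12 + 4 = 16

16


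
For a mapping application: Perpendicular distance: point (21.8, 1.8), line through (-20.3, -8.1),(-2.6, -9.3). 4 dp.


|cross product| = 225.75
|line direction| = sqrt(314.73) = 17.7406
Distance = 225.75/sqrt(314.73) = 12.725

12.725


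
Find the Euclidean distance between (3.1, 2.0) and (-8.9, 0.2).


dx=-12, dy=-1.8
d^2 = (-12)^2 + (-1.8)^2 = 147.24
d = sqrt(147.24) = 12.1342

12.1342


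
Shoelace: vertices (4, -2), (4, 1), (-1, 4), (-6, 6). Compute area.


Shoelace sum: (4*1 - 4*(-2)) + (4*4 - (-1)*1) + ((-1)*6 - (-6)*4) + ((-6)*(-2) - 4*6)
= 35
Area = |35|/2 = 17.5

17.5


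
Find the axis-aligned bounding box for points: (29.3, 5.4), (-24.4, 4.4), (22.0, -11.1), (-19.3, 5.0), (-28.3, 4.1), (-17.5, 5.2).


x range: [-28.3, 29.3]
y range: [-11.1, 5.4]
Bounding box: (-28.3,-11.1) to (29.3,5.4)

(-28.3,-11.1) to (29.3,5.4)


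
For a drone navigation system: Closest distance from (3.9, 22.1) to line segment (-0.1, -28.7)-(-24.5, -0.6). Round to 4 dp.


Project P onto AB: t = 0.9602 (clamped to [0,1])
Closest point on segment: (-23.5294, -1.7177)
Distance: 36.3271

36.3271


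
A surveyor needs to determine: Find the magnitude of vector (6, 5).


|u| = sqrt(6^2 + 5^2) = sqrt(61) = 7.8102

7.8102


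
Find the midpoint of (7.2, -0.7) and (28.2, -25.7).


M = ((7.2+28.2)/2, ((-0.7)+(-25.7))/2)
= (17.7, -13.2)

(17.7, -13.2)


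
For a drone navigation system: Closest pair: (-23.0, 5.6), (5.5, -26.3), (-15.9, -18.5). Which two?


d(P0,P1) = 42.7769, d(P0,P2) = 25.1241, d(P1,P2) = 22.7772
Closest: P1 and P2

Closest pair: (5.5, -26.3) and (-15.9, -18.5), distance = 22.7772


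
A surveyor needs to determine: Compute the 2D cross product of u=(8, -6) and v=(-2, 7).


u x v = u_x*v_y - u_y*v_x = 8*7 - (-6)*(-2)
= 56 - 12 = 44

44


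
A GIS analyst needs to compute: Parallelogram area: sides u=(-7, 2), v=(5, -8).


|u x v| = |(-7)*(-8) - 2*5|
= |56 - 10| = 46

46


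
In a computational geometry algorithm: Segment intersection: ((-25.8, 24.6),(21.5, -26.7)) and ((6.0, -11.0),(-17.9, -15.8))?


Cross products: d1=-1003.48, d2=449.63, d3=-52.54, d4=-1505.65
d1*d2 < 0 and d3*d4 < 0? no

No, they don't intersect


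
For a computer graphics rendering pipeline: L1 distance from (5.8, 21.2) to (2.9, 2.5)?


|5.8-2.9| + |21.2-2.5| = 2.9 + 18.7 = 21.6

21.6


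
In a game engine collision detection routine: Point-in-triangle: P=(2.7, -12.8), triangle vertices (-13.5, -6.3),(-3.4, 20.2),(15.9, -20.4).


Cross products: AB x AP = -494.95, BC x BP = -389.24, CA x CP = -37.32
All same sign? yes

Yes, inside


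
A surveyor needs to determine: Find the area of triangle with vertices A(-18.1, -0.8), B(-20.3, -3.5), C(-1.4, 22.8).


Area = |x_A(y_B-y_C) + x_B(y_C-y_A) + x_C(y_A-y_B)|/2
= |476.03 + (-479.08) + (-3.78)|/2
= 6.83/2 = 3.415

3.415


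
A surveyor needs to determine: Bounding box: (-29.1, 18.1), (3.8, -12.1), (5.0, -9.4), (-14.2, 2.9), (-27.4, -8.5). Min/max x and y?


x range: [-29.1, 5]
y range: [-12.1, 18.1]
Bounding box: (-29.1,-12.1) to (5,18.1)

(-29.1,-12.1) to (5,18.1)


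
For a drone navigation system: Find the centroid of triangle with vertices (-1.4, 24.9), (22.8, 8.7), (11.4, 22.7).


Centroid = ((x_A+x_B+x_C)/3, (y_A+y_B+y_C)/3)
= (((-1.4)+22.8+11.4)/3, (24.9+8.7+22.7)/3)
= (10.9333, 18.7667)

(10.9333, 18.7667)


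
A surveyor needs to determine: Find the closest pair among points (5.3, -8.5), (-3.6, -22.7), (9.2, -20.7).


d(P0,P1) = 16.7586, d(P0,P2) = 12.8082, d(P1,P2) = 12.9553
Closest: P0 and P2

Closest pair: (5.3, -8.5) and (9.2, -20.7), distance = 12.8082


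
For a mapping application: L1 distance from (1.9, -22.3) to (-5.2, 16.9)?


|1.9-(-5.2)| + |(-22.3)-16.9| = 7.1 + 39.2 = 46.3

46.3


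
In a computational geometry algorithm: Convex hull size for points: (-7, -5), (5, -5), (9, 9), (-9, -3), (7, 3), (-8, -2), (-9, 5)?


Convex hull vertices (CCW): (-9, -3), (-7, -5), (5, -5), (9, 9), (-9, 5)
Count = 5

5


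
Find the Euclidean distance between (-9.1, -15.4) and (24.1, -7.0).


dx=33.2, dy=8.4
d^2 = 33.2^2 + 8.4^2 = 1172.8
d = sqrt(1172.8) = 34.2462

34.2462


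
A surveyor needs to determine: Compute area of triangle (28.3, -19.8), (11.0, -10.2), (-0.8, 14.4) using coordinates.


Area = |x_A(y_B-y_C) + x_B(y_C-y_A) + x_C(y_A-y_B)|/2
= |(-696.18) + 376.2 + 7.68|/2
= 312.3/2 = 156.15

156.15


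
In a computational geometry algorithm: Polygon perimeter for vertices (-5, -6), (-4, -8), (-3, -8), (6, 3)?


Sides: (-5, -6)->(-4, -8): sqrt(5) = 2.236068, (-4, -8)->(-3, -8): sqrt(1) = 1, (-3, -8)->(6, 3): sqrt(202) = 14.21267, (6, 3)->(-5, -6): sqrt(202) = 14.21267
Sum = 31.661408
Perimeter = 31.6614

31.6614


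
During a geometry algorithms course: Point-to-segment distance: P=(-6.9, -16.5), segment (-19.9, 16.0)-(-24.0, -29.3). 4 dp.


Project P onto AB: t = 0.6858 (clamped to [0,1])
Closest point on segment: (-22.712, -15.0689)
Distance: 15.8766

15.8766


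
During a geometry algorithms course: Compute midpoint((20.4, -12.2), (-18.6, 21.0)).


M = ((20.4+(-18.6))/2, ((-12.2)+21)/2)
= (0.9, 4.4)

(0.9, 4.4)


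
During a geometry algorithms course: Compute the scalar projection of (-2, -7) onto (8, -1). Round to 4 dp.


u.v = -9, |v| = sqrt(65) = 8.0623
Scalar projection = u.v / |v| = -9 / sqrt(65) = -1.1163

-1.1163


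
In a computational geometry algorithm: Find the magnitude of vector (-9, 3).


|u| = sqrt((-9)^2 + 3^2) = sqrt(90) = 9.4868

9.4868


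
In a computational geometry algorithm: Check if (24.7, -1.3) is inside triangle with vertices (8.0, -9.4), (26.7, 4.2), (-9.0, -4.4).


Cross products: AB x AP = -75.65, BC x BP = 179.15, CA x CP = 221.2
All same sign? no

No, outside


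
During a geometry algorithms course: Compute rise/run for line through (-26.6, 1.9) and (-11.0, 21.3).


slope = (y2-y1)/(x2-x1) = (21.3-1.9)/((-11)-(-26.6)) = 19.4/15.6 = 1.2436

1.2436


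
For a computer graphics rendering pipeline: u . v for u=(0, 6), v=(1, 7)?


u . v = u_x*v_x + u_y*v_y = 0*1 + 6*7
= 0 + 42 = 42

42


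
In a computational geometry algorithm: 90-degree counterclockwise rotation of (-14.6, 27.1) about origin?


90° CCW: (x,y) -> (-y, x)
(-14.6,27.1) -> (-27.1, -14.6)

(-27.1, -14.6)


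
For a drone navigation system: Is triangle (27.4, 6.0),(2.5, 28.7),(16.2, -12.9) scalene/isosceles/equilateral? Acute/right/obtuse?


Side lengths squared: AB^2=1135.3, BC^2=1918.25, CA^2=482.65
Sorted: [482.65, 1135.3, 1918.25]
By sides: Scalene, By angles: Obtuse

Scalene, Obtuse


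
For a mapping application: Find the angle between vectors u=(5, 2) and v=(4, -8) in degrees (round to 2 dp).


u.v = 4, |u| = sqrt(29) = 5.3852, |v| = sqrt(80) = 8.9443
cos(theta) = u.v/(|u||v|) = 4/sqrt(2320) = 0.083045
theta = acos(0.083045) = 85.24 degrees

85.24 degrees


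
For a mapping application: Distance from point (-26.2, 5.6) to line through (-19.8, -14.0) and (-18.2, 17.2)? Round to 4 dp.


|cross product| = 231.04
|line direction| = sqrt(976) = 31.241
Distance = 231.04/sqrt(976) = 7.3954

7.3954
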